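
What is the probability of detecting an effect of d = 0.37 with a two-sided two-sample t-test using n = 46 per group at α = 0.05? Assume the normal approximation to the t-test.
Power ≈ 0.43

Power calculation (two-sample t-test, normal approximation):
z_β = d · √(n/2) - z_{α/2}
z_β = 0.37 · √(46/2) - 1.960
z_β = 0.37 · 4.796 - 1.960
z_β = -0.186

Power = Φ(z_β) = Φ(-0.186) ≈ 0.426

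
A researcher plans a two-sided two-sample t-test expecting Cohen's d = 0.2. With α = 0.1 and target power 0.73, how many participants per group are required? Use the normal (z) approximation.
n = 255 per group

Sample size formula (two-sample t-test, normal approximation):
n = 2 · ((z_{α/2} + z_β) / d)²

z_{α/2} = 1.645 (for α = 0.1, two-sided)
z_β = 0.613 (for power = 0.73)
d = 0.2

n = 2 · ((1.645 + 0.613) / 0.2)²
n = 2 · (11.290)²
n ≈ 254.93
Round up to the next whole number: n = 255 per group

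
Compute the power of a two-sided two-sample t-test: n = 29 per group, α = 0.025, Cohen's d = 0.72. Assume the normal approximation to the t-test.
Power ≈ 0.69

Power calculation (two-sample t-test, normal approximation):
z_β = d · √(n/2) - z_{α/2}
z_β = 0.72 · √(29/2) - 2.241
z_β = 0.72 · 3.808 - 2.241
z_β = 0.500

Power = Φ(z_β) = Φ(0.500) ≈ 0.692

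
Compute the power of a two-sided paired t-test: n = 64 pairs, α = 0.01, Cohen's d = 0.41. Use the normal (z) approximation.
Power ≈ 0.76

Power calculation (paired t-test, normal approximation):
z_β = d · √n - z_{α/2}
z_β = 0.41 · √64 - 2.576
z_β = 0.41 · 8.000 - 2.576
z_β = 0.704

Power = Φ(z_β) = Φ(0.704) ≈ 0.759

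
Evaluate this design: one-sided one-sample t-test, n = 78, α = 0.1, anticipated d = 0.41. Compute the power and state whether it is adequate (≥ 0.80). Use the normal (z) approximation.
Power ≈ 0.99; the study is adequately powered (power ≥ 0.80)

Power calculation (one-sample t-test, normal approximation):
z_β = d · √n - z_α
z_β = 0.41 · √78 - 1.282
z_β = 0.41 · 8.832 - 1.282
z_β = 2.339

Power = Φ(z_β) = Φ(2.339) ≈ 0.990

Effect size d = 0.41 is small by Cohen's convention (0.2/0.5/0.8).

Threshold: power ≥ 0.80 is conventionally adequate.
Power ≈ 0.99 → the study is adequately powered (power ≥ 0.80).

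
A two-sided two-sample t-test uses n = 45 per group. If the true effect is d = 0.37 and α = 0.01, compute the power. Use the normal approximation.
Power ≈ 0.21

Power calculation (two-sample t-test, normal approximation):
z_β = d · √(n/2) - z_{α/2}
z_β = 0.37 · √(45/2) - 2.576
z_β = 0.37 · 4.743 - 2.576
z_β = -0.821

Power = Φ(z_β) = Φ(-0.821) ≈ 0.206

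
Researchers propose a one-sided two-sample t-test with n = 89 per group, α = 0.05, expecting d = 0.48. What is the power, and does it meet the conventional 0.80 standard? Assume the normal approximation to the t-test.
Power ≈ 0.94; the study is adequately powered (power ≥ 0.80)

Power calculation (two-sample t-test, normal approximation):
z_β = d · √(n/2) - z_α
z_β = 0.48 · √(89/2) - 1.645
z_β = 0.48 · 6.671 - 1.645
z_β = 1.557

Power = Φ(z_β) = Φ(1.557) ≈ 0.940

Effect size d = 0.48 is small by Cohen's convention (0.2/0.5/0.8).

Threshold: power ≥ 0.80 is conventionally adequate.
Power ≈ 0.94 → the study is adequately powered (power ≥ 0.80).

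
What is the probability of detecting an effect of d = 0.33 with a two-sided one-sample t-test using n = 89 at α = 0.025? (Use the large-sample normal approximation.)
Power ≈ 0.81

Power calculation (one-sample t-test, normal approximation):
z_β = d · √n - z_{α/2}
z_β = 0.33 · √89 - 2.241
z_β = 0.33 · 9.434 - 2.241
z_β = 0.872

Power = Φ(z_β) = Φ(0.872) ≈ 0.808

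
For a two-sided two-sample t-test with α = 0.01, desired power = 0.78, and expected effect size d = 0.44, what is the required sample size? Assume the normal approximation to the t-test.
n = 116 per group

Sample size formula (two-sample t-test, normal approximation):
n = 2 · ((z_{α/2} + z_β) / d)²

z_{α/2} = 2.576 (for α = 0.01, two-sided)
z_β = 0.772 (for power = 0.78)
d = 0.44

n = 2 · ((2.576 + 0.772) / 0.44)²
n = 2 · (7.609)²
n ≈ 115.79
Round up to the next whole number: n = 116 per group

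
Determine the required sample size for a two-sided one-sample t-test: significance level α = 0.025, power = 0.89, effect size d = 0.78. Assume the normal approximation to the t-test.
n = 20

Sample size formula (one-sample t-test, normal approximation):
n = ((z_{α/2} + z_β) / d)²

z_{α/2} = 2.241 (for α = 0.025, two-sided)
z_β = 1.227 (for power = 0.89)
d = 0.78

n = ((2.241 + 1.227) / 0.78)²
n = (4.446)²
n ≈ 19.77
Round up to the next whole number: n = 20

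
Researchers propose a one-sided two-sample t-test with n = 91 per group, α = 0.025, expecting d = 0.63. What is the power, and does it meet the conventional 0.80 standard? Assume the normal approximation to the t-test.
Power ≈ 0.99; the study is adequately powered (power ≥ 0.80)

Power calculation (two-sample t-test, normal approximation):
z_β = d · √(n/2) - z_α
z_β = 0.63 · √(91/2) - 1.960
z_β = 0.63 · 6.745 - 1.960
z_β = 2.290

Power = Φ(z_β) = Φ(2.290) ≈ 0.989

Effect size d = 0.63 is medium by Cohen's convention (0.2/0.5/0.8).

Threshold: power ≥ 0.80 is conventionally adequate.
Power ≈ 0.99 → the study is adequately powered (power ≥ 0.80).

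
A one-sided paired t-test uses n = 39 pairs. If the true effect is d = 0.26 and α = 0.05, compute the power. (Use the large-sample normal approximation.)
Power ≈ 0.49

Power calculation (paired t-test, normal approximation):
z_β = d · √n - z_α
z_β = 0.26 · √39 - 1.645
z_β = 0.26 · 6.245 - 1.645
z_β = -0.021

Power = Φ(z_β) = Φ(-0.021) ≈ 0.492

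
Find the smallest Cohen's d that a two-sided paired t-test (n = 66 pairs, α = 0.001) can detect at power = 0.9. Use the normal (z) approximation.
d ≈ 0.56

Minimum detectable effect (paired t-test, normal approximation):
d = (z_{α/2} + z_β) / √n
d = (3.291 + 1.282) / √66
d = 4.572 / 8.124
d ≈ 0.56

By Cohen's convention (0.2 small / 0.5 medium / 0.8 large): medium effect.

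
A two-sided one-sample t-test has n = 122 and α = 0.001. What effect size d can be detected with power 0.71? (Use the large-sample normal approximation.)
d ≈ 0.35

Minimum detectable effect (one-sample t-test, normal approximation):
d = (z_{α/2} + z_β) / √n
d = (3.291 + 0.553) / √122
d = 3.844 / 11.045
d ≈ 0.35

By Cohen's convention (0.2 small / 0.5 medium / 0.8 large): small effect.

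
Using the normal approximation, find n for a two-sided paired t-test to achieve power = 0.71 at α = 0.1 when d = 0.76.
n = 9 pairs

Sample size formula (paired t-test, normal approximation):
n = ((z_{α/2} + z_β) / d)²

z_{α/2} = 1.645 (for α = 0.1, two-sided)
z_β = 0.553 (for power = 0.71)
d = 0.76

n = ((1.645 + 0.553) / 0.76)²
n = (2.892)²
n ≈ 8.36
Round up to the next whole number: n = 9 pairs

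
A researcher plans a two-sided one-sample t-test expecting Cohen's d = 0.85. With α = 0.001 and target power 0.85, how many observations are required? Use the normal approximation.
n = 26

Sample size formula (one-sample t-test, normal approximation):
n = ((z_{α/2} + z_β) / d)²

z_{α/2} = 3.291 (for α = 0.001, two-sided)
z_β = 1.036 (for power = 0.85)
d = 0.85

n = ((3.291 + 1.036) / 0.85)²
n = (5.091)²
n ≈ 25.92
Round up to the next whole number: n = 26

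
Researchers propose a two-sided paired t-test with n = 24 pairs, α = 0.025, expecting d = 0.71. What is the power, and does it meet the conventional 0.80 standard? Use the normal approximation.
Power ≈ 0.89; the study is adequately powered (power ≥ 0.80)

Power calculation (paired t-test, normal approximation):
z_β = d · √n - z_{α/2}
z_β = 0.71 · √24 - 2.241
z_β = 0.71 · 4.899 - 2.241
z_β = 1.237

Power = Φ(z_β) = Φ(1.237) ≈ 0.892

Effect size d = 0.71 is medium by Cohen's convention (0.2/0.5/0.8).

Threshold: power ≥ 0.80 is conventionally adequate.
Power ≈ 0.89 → the study is adequately powered (power ≥ 0.80).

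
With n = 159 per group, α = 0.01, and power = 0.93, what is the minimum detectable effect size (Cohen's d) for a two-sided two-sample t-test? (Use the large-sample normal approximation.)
d ≈ 0.45

Minimum detectable effect (two-sample t-test, normal approximation):
d = (z_{α/2} + z_β) / √(n/2)
d = (2.576 + 1.476) / √(159/2)
d = 4.052 / 8.916
d ≈ 0.45

By Cohen's convention (0.2 small / 0.5 medium / 0.8 large): small effect.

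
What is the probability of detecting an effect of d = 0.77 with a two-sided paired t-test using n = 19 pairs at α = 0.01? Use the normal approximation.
Power ≈ 0.78

Power calculation (paired t-test, normal approximation):
z_β = d · √n - z_{α/2}
z_β = 0.77 · √19 - 2.576
z_β = 0.77 · 4.359 - 2.576
z_β = 0.781

Power = Φ(z_β) = Φ(0.781) ≈ 0.782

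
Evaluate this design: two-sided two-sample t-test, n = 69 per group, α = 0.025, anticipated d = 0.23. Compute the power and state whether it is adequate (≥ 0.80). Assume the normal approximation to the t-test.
Power ≈ 0.19; the study is underpowered (power < 0.80)

Power calculation (two-sample t-test, normal approximation):
z_β = d · √(n/2) - z_{α/2}
z_β = 0.23 · √(69/2) - 2.241
z_β = 0.23 · 5.874 - 2.241
z_β = -0.890

Power = Φ(z_β) = Φ(-0.890) ≈ 0.187

Effect size d = 0.23 is small by Cohen's convention (0.2/0.5/0.8).

Threshold: power ≥ 0.80 is conventionally adequate.
Power ≈ 0.19 → the study is underpowered (power < 0.80).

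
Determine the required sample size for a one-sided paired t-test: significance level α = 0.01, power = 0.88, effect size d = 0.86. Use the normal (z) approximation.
n = 17 pairs

Sample size formula (paired t-test, normal approximation):
n = ((z_α + z_β) / d)²

z_α = 2.326 (for α = 0.01, one-sided)
z_β = 1.175 (for power = 0.88)
d = 0.86

n = ((2.326 + 1.175) / 0.86)²
n = (4.071)²
n ≈ 16.57
Round up to the next whole number: n = 17 pairs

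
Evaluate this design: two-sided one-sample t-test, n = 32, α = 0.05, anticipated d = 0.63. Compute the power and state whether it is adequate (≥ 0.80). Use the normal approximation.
Power ≈ 0.95; the study is adequately powered (power ≥ 0.80)

Power calculation (one-sample t-test, normal approximation):
z_β = d · √n - z_{α/2}
z_β = 0.63 · √32 - 1.960
z_β = 0.63 · 5.657 - 1.960
z_β = 1.604

Power = Φ(z_β) = Φ(1.604) ≈ 0.946

Effect size d = 0.63 is medium by Cohen's convention (0.2/0.5/0.8).

Threshold: power ≥ 0.80 is conventionally adequate.
Power ≈ 0.95 → the study is adequately powered (power ≥ 0.80).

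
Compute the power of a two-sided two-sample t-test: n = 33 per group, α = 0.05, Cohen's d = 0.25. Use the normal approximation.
Power ≈ 0.17

Power calculation (two-sample t-test, normal approximation):
z_β = d · √(n/2) - z_{α/2}
z_β = 0.25 · √(33/2) - 1.960
z_β = 0.25 · 4.062 - 1.960
z_β = -0.944

Power = Φ(z_β) = Φ(-0.944) ≈ 0.172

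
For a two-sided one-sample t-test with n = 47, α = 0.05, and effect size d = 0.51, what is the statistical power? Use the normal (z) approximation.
Power ≈ 0.94

Power calculation (one-sample t-test, normal approximation):
z_β = d · √n - z_{α/2}
z_β = 0.51 · √47 - 1.960
z_β = 0.51 · 6.856 - 1.960
z_β = 1.536

Power = Φ(z_β) = Φ(1.536) ≈ 0.938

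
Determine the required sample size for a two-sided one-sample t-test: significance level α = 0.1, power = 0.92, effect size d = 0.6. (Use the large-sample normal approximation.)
n = 26

Sample size formula (one-sample t-test, normal approximation):
n = ((z_{α/2} + z_β) / d)²

z_{α/2} = 1.645 (for α = 0.1, two-sided)
z_β = 1.405 (for power = 0.92)
d = 0.6

n = ((1.645 + 1.405) / 0.6)²
n = (5.083)²
n ≈ 25.84
Round up to the next whole number: n = 26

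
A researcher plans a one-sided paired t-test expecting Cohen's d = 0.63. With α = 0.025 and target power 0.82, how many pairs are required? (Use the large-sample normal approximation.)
n = 21 pairs

Sample size formula (paired t-test, normal approximation):
n = ((z_α + z_β) / d)²

z_α = 1.960 (for α = 0.025, one-sided)
z_β = 0.915 (for power = 0.82)
d = 0.63

n = ((1.960 + 0.915) / 0.63)²
n = (4.563)²
n ≈ 20.82
Round up to the next whole number: n = 21 pairs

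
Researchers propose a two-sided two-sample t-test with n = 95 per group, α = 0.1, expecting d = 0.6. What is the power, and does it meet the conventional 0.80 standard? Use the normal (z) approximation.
Power ≈ 0.99; the study is adequately powered (power ≥ 0.80)

Power calculation (two-sample t-test, normal approximation):
z_β = d · √(n/2) - z_{α/2}
z_β = 0.6 · √(95/2) - 1.645
z_β = 0.6 · 6.892 - 1.645
z_β = 2.490

Power = Φ(z_β) = Φ(2.490) ≈ 0.994

Effect size d = 0.6 is medium by Cohen's convention (0.2/0.5/0.8).

Threshold: power ≥ 0.80 is conventionally adequate.
Power ≈ 0.99 → the study is adequately powered (power ≥ 0.80).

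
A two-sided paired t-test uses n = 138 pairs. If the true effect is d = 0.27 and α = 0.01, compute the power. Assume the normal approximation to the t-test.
Power ≈ 0.72

Power calculation (paired t-test, normal approximation):
z_β = d · √n - z_{α/2}
z_β = 0.27 · √138 - 2.576
z_β = 0.27 · 11.747 - 2.576
z_β = 0.596

Power = Φ(z_β) = Φ(0.596) ≈ 0.724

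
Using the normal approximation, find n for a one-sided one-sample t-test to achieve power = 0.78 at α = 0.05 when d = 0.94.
n = 7

Sample size formula (one-sample t-test, normal approximation):
n = ((z_α + z_β) / d)²

z_α = 1.645 (for α = 0.05, one-sided)
z_β = 0.772 (for power = 0.78)
d = 0.94

n = ((1.645 + 0.772) / 0.94)²
n = (2.571)²
n ≈ 6.61
Round up to the next whole number: n = 7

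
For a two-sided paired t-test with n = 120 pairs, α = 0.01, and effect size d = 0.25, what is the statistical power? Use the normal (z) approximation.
Power ≈ 0.56

Power calculation (paired t-test, normal approximation):
z_β = d · √n - z_{α/2}
z_β = 0.25 · √120 - 2.576
z_β = 0.25 · 10.954 - 2.576
z_β = 0.163

Power = Φ(z_β) = Φ(0.163) ≈ 0.565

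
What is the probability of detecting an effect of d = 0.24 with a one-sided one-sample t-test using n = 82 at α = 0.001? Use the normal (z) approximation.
Power ≈ 0.18

Power calculation (one-sample t-test, normal approximation):
z_β = d · √n - z_α
z_β = 0.24 · √82 - 3.090
z_β = 0.24 · 9.055 - 3.090
z_β = -0.917

Power = Φ(z_β) = Φ(-0.917) ≈ 0.180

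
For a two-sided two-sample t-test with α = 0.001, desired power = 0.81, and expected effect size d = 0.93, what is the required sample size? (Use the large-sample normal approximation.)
n = 41 per group

Sample size formula (two-sample t-test, normal approximation):
n = 2 · ((z_{α/2} + z_β) / d)²

z_{α/2} = 3.291 (for α = 0.001, two-sided)
z_β = 0.878 (for power = 0.81)
d = 0.93

n = 2 · ((3.291 + 0.878) / 0.93)²
n = 2 · (4.483)²
n ≈ 40.19
Round up to the next whole number: n = 41 per group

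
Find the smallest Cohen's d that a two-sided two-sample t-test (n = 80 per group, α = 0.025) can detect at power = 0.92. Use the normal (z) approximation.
d ≈ 0.58

Minimum detectable effect (two-sample t-test, normal approximation):
d = (z_{α/2} + z_β) / √(n/2)
d = (2.241 + 1.405) / √(80/2)
d = 3.646 / 6.325
d ≈ 0.58

By Cohen's convention (0.2 small / 0.5 medium / 0.8 large): medium effect.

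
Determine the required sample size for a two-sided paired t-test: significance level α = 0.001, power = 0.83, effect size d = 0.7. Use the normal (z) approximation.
n = 37 pairs

Sample size formula (paired t-test, normal approximation):
n = ((z_{α/2} + z_β) / d)²

z_{α/2} = 3.291 (for α = 0.001, two-sided)
z_β = 0.954 (for power = 0.83)
d = 0.7

n = ((3.291 + 0.954) / 0.7)²
n = (6.064)²
n ≈ 36.77
Round up to the next whole number: n = 37 pairs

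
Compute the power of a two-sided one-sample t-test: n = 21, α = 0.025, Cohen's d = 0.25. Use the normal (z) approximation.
Power ≈ 0.14

Power calculation (one-sample t-test, normal approximation):
z_β = d · √n - z_{α/2}
z_β = 0.25 · √21 - 2.241
z_β = 0.25 · 4.583 - 2.241
z_β = -1.096

Power = Φ(z_β) = Φ(-1.096) ≈ 0.137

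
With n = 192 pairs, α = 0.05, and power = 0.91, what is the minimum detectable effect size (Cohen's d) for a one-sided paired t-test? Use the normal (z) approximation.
d ≈ 0.22

Minimum detectable effect (paired t-test, normal approximation):
d = (z_α + z_β) / √n
d = (1.645 + 1.341) / √192
d = 2.986 / 13.856
d ≈ 0.22

By Cohen's convention (0.2 small / 0.5 medium / 0.8 large): small effect.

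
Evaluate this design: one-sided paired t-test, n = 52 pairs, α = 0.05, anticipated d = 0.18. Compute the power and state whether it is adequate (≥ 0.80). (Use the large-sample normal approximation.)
Power ≈ 0.36; the study is underpowered (power < 0.80)

Power calculation (paired t-test, normal approximation):
z_β = d · √n - z_α
z_β = 0.18 · √52 - 1.645
z_β = 0.18 · 7.211 - 1.645
z_β = -0.347

Power = Φ(z_β) = Φ(-0.347) ≈ 0.364

Effect size d = 0.18 is very small by Cohen's convention (0.2/0.5/0.8).

Threshold: power ≥ 0.80 is conventionally adequate.
Power ≈ 0.36 → the study is underpowered (power < 0.80).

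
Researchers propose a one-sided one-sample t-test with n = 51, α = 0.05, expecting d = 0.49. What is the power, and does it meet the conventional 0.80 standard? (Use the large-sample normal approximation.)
Power ≈ 0.97; the study is adequately powered (power ≥ 0.80)

Power calculation (one-sample t-test, normal approximation):
z_β = d · √n - z_α
z_β = 0.49 · √51 - 1.645
z_β = 0.49 · 7.141 - 1.645
z_β = 1.854

Power = Φ(z_β) = Φ(1.854) ≈ 0.968

Effect size d = 0.49 is small by Cohen's convention (0.2/0.5/0.8).

Threshold: power ≥ 0.80 is conventionally adequate.
Power ≈ 0.97 → the study is adequately powered (power ≥ 0.80).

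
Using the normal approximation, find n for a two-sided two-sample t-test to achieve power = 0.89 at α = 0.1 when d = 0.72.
n = 32 per group

Sample size formula (two-sample t-test, normal approximation):
n = 2 · ((z_{α/2} + z_β) / d)²

z_{α/2} = 1.645 (for α = 0.1, two-sided)
z_β = 1.227 (for power = 0.89)
d = 0.72

n = 2 · ((1.645 + 1.227) / 0.72)²
n = 2 · (3.989)²
n ≈ 31.82
Round up to the next whole number: n = 32 per group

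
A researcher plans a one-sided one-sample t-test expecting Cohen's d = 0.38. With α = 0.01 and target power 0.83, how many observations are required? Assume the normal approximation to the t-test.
n = 75

Sample size formula (one-sample t-test, normal approximation):
n = ((z_α + z_β) / d)²

z_α = 2.326 (for α = 0.01, one-sided)
z_β = 0.954 (for power = 0.83)
d = 0.38

n = ((2.326 + 0.954) / 0.38)²
n = (8.632)²
n ≈ 74.51
Round up to the next whole number: n = 75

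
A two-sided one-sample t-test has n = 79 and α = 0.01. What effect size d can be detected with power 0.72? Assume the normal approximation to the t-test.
d ≈ 0.36

Minimum detectable effect (one-sample t-test, normal approximation):
d = (z_{α/2} + z_β) / √n
d = (2.576 + 0.583) / √79
d = 3.159 / 8.888
d ≈ 0.36

By Cohen's convention (0.2 small / 0.5 medium / 0.8 large): small effect.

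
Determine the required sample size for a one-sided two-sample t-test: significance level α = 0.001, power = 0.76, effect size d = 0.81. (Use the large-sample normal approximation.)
n = 44 per group

Sample size formula (two-sample t-test, normal approximation):
n = 2 · ((z_α + z_β) / d)²

z_α = 3.090 (for α = 0.001, one-sided)
z_β = 0.706 (for power = 0.76)
d = 0.81

n = 2 · ((3.090 + 0.706) / 0.81)²
n = 2 · (4.686)²
n ≈ 43.92
Round up to the next whole number: n = 44 per group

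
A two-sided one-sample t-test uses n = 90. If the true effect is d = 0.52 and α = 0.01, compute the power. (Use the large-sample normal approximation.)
Power ≈ 0.99

Power calculation (one-sample t-test, normal approximation):
z_β = d · √n - z_{α/2}
z_β = 0.52 · √90 - 2.576
z_β = 0.52 · 9.487 - 2.576
z_β = 2.357

Power = Φ(z_β) = Φ(2.357) ≈ 0.991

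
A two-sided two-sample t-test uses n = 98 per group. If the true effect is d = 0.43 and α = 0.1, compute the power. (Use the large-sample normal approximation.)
Power ≈ 0.91

Power calculation (two-sample t-test, normal approximation):
z_β = d · √(n/2) - z_{α/2}
z_β = 0.43 · √(98/2) - 1.645
z_β = 0.43 · 7.000 - 1.645
z_β = 1.365

Power = Φ(z_β) = Φ(1.365) ≈ 0.914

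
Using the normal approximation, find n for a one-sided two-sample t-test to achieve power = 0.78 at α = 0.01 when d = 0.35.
n = 157 per group

Sample size formula (two-sample t-test, normal approximation):
n = 2 · ((z_α + z_β) / d)²

z_α = 2.326 (for α = 0.01, one-sided)
z_β = 0.772 (for power = 0.78)
d = 0.35

n = 2 · ((2.326 + 0.772) / 0.35)²
n = 2 · (8.851)²
n ≈ 156.68
Round up to the next whole number: n = 157 per group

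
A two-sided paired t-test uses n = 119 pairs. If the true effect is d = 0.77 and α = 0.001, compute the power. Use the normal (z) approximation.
Power ≈ 1.00

Power calculation (paired t-test, normal approximation):
z_β = d · √n - z_{α/2}
z_β = 0.77 · √119 - 3.291
z_β = 0.77 · 10.909 - 3.291
z_β = 5.109

Power = Φ(z_β) = Φ(5.109) ≈ 1.000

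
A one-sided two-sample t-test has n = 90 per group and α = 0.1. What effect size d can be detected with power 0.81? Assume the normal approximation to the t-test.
d ≈ 0.32

Minimum detectable effect (two-sample t-test, normal approximation):
d = (z_α + z_β) / √(n/2)
d = (1.282 + 0.878) / √(90/2)
d = 2.159 / 6.708
d ≈ 0.32

By Cohen's convention (0.2 small / 0.5 medium / 0.8 large): small effect.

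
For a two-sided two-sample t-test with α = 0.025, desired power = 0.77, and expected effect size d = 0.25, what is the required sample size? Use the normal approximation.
n = 285 per group

Sample size formula (two-sample t-test, normal approximation):
n = 2 · ((z_{α/2} + z_β) / d)²

z_{α/2} = 2.241 (for α = 0.025, two-sided)
z_β = 0.739 (for power = 0.77)
d = 0.25

n = 2 · ((2.241 + 0.739) / 0.25)²
n = 2 · (11.920)²
n ≈ 284.17
Round up to the next whole number: n = 285 per group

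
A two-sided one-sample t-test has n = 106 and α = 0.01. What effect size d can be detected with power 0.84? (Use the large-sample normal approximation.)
d ≈ 0.35

Minimum detectable effect (one-sample t-test, normal approximation):
d = (z_{α/2} + z_β) / √n
d = (2.576 + 0.994) / √106
d = 3.570 / 10.296
d ≈ 0.35

By Cohen's convention (0.2 small / 0.5 medium / 0.8 large): small effect.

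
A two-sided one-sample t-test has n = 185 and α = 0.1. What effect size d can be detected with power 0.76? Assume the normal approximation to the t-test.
d ≈ 0.17

Minimum detectable effect (one-sample t-test, normal approximation):
d = (z_{α/2} + z_β) / √n
d = (1.645 + 0.706) / √185
d = 2.351 / 13.601
d ≈ 0.17

By Cohen's convention (0.2 small / 0.5 medium / 0.8 large): very small effect.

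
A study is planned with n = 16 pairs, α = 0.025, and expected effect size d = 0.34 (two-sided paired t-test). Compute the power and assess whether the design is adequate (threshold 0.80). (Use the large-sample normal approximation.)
Power ≈ 0.19; the study is underpowered (power < 0.80)

Power calculation (paired t-test, normal approximation):
z_β = d · √n - z_{α/2}
z_β = 0.34 · √16 - 2.241
z_β = 0.34 · 4.000 - 2.241
z_β = -0.881

Power = Φ(z_β) = Φ(-0.881) ≈ 0.189

Effect size d = 0.34 is small by Cohen's convention (0.2/0.5/0.8).

Threshold: power ≥ 0.80 is conventionally adequate.
Power ≈ 0.19 → the study is underpowered (power < 0.80).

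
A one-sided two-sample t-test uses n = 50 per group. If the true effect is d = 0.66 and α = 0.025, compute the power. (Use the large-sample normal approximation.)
Power ≈ 0.91

Power calculation (two-sample t-test, normal approximation):
z_β = d · √(n/2) - z_α
z_β = 0.66 · √(50/2) - 1.960
z_β = 0.66 · 5.000 - 1.960
z_β = 1.340

Power = Φ(z_β) = Φ(1.340) ≈ 0.910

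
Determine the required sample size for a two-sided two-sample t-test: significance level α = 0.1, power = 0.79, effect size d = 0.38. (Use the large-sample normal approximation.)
n = 84 per group

Sample size formula (two-sample t-test, normal approximation):
n = 2 · ((z_{α/2} + z_β) / d)²

z_{α/2} = 1.645 (for α = 0.1, two-sided)
z_β = 0.806 (for power = 0.79)
d = 0.38

n = 2 · ((1.645 + 0.806) / 0.38)²
n = 2 · (6.450)²
n ≈ 83.20
Round up to the next whole number: n = 84 per group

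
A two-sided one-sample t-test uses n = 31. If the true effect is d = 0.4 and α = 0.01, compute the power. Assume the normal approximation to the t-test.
Power ≈ 0.36

Power calculation (one-sample t-test, normal approximation):
z_β = d · √n - z_{α/2}
z_β = 0.4 · √31 - 2.576
z_β = 0.4 · 5.568 - 2.576
z_β = -0.349

Power = Φ(z_β) = Φ(-0.349) ≈ 0.364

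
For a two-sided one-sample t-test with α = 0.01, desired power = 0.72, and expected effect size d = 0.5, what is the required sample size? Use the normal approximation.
n = 40

Sample size formula (one-sample t-test, normal approximation):
n = ((z_{α/2} + z_β) / d)²

z_{α/2} = 2.576 (for α = 0.01, two-sided)
z_β = 0.583 (for power = 0.72)
d = 0.5

n = ((2.576 + 0.583) / 0.5)²
n = (6.318)²
n ≈ 39.92
Round up to the next whole number: n = 40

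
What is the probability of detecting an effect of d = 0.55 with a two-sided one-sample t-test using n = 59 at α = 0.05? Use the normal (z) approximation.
Power ≈ 0.99

Power calculation (one-sample t-test, normal approximation):
z_β = d · √n - z_{α/2}
z_β = 0.55 · √59 - 1.960
z_β = 0.55 · 7.681 - 1.960
z_β = 2.265

Power = Φ(z_β) = Φ(2.265) ≈ 0.988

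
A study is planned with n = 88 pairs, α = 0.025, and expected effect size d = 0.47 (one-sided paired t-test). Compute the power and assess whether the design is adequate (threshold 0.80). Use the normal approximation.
Power ≈ 0.99; the study is adequately powered (power ≥ 0.80)

Power calculation (paired t-test, normal approximation):
z_β = d · √n - z_α
z_β = 0.47 · √88 - 1.960
z_β = 0.47 · 9.381 - 1.960
z_β = 2.449

Power = Φ(z_β) = Φ(2.449) ≈ 0.993

Effect size d = 0.47 is small by Cohen's convention (0.2/0.5/0.8).

Threshold: power ≥ 0.80 is conventionally adequate.
Power ≈ 0.99 → the study is adequately powered (power ≥ 0.80).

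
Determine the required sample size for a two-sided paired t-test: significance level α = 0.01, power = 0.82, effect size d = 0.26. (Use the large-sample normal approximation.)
n = 181 pairs

Sample size formula (paired t-test, normal approximation):
n = ((z_{α/2} + z_β) / d)²

z_{α/2} = 2.576 (for α = 0.01, two-sided)
z_β = 0.915 (for power = 0.82)
d = 0.26

n = ((2.576 + 0.915) / 0.26)²
n = (13.427)²
n ≈ 180.28
Round up to the next whole number: n = 181 pairs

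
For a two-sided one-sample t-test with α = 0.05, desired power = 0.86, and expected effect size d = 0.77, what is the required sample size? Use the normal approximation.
n = 16

Sample size formula (one-sample t-test, normal approximation):
n = ((z_{α/2} + z_β) / d)²

z_{α/2} = 1.960 (for α = 0.05, two-sided)
z_β = 1.080 (for power = 0.86)
d = 0.77

n = ((1.960 + 1.080) / 0.77)²
n = (3.948)²
n ≈ 15.59
Round up to the next whole number: n = 16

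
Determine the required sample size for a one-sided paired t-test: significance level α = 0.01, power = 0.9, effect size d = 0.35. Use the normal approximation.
n = 107 pairs

Sample size formula (paired t-test, normal approximation):
n = ((z_α + z_β) / d)²

z_α = 2.326 (for α = 0.01, one-sided)
z_β = 1.282 (for power = 0.9)
d = 0.35

n = ((2.326 + 1.282) / 0.35)²
n = (10.309)²
n ≈ 106.28
Round up to the next whole number: n = 107 pairs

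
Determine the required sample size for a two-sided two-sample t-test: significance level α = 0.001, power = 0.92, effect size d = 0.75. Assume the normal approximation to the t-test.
n = 79 per group

Sample size formula (two-sample t-test, normal approximation):
n = 2 · ((z_{α/2} + z_β) / d)²

z_{α/2} = 3.291 (for α = 0.001, two-sided)
z_β = 1.405 (for power = 0.92)
d = 0.75

n = 2 · ((3.291 + 1.405) / 0.75)²
n = 2 · (6.261)²
n ≈ 78.40
Round up to the next whole number: n = 79 per group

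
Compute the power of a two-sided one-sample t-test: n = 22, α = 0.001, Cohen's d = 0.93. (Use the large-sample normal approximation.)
Power ≈ 0.86

Power calculation (one-sample t-test, normal approximation):
z_β = d · √n - z_{α/2}
z_β = 0.93 · √22 - 3.291
z_β = 0.93 · 4.690 - 3.291
z_β = 1.072

Power = Φ(z_β) = Φ(1.072) ≈ 0.858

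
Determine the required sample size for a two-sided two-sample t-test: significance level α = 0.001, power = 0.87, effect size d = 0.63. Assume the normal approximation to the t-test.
n = 99 per group

Sample size formula (two-sample t-test, normal approximation):
n = 2 · ((z_{α/2} + z_β) / d)²

z_{α/2} = 3.291 (for α = 0.001, two-sided)
z_β = 1.126 (for power = 0.87)
d = 0.63

n = 2 · ((3.291 + 1.126) / 0.63)²
n = 2 · (7.011)²
n ≈ 98.31
Round up to the next whole number: n = 99 per group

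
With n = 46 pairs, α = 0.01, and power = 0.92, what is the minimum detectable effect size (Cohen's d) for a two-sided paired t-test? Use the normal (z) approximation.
d ≈ 0.59

Minimum detectable effect (paired t-test, normal approximation):
d = (z_{α/2} + z_β) / √n
d = (2.576 + 1.405) / √46
d = 3.981 / 6.782
d ≈ 0.59

By Cohen's convention (0.2 small / 0.5 medium / 0.8 large): medium effect.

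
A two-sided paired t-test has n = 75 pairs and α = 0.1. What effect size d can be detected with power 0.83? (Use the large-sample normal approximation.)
d ≈ 0.30

Minimum detectable effect (paired t-test, normal approximation):
d = (z_{α/2} + z_β) / √n
d = (1.645 + 0.954) / √75
d = 2.599 / 8.660
d ≈ 0.30

By Cohen's convention (0.2 small / 0.5 medium / 0.8 large): small effect.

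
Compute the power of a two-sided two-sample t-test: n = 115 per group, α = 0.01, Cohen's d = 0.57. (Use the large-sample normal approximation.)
Power ≈ 0.96

Power calculation (two-sample t-test, normal approximation):
z_β = d · √(n/2) - z_{α/2}
z_β = 0.57 · √(115/2) - 2.576
z_β = 0.57 · 7.583 - 2.576
z_β = 1.746

Power = Φ(z_β) = Φ(1.746) ≈ 0.960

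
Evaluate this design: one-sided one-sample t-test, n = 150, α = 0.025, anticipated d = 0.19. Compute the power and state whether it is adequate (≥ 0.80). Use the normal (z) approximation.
Power ≈ 0.64; the study is underpowered (power < 0.80)

Power calculation (one-sample t-test, normal approximation):
z_β = d · √n - z_α
z_β = 0.19 · √150 - 1.960
z_β = 0.19 · 12.247 - 1.960
z_β = 0.367

Power = Φ(z_β) = Φ(0.367) ≈ 0.643

Effect size d = 0.19 is very small by Cohen's convention (0.2/0.5/0.8).

Threshold: power ≥ 0.80 is conventionally adequate.
Power ≈ 0.64 → the study is underpowered (power < 0.80).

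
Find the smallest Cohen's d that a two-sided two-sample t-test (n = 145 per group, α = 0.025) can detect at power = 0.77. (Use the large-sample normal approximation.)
d ≈ 0.35

Minimum detectable effect (two-sample t-test, normal approximation):
d = (z_{α/2} + z_β) / √(n/2)
d = (2.241 + 0.739) / √(145/2)
d = 2.980 / 8.515
d ≈ 0.35

By Cohen's convention (0.2 small / 0.5 medium / 0.8 large): small effect.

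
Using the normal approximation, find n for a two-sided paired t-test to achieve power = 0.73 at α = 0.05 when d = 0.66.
n = 16 pairs

Sample size formula (paired t-test, normal approximation):
n = ((z_{α/2} + z_β) / d)²

z_{α/2} = 1.960 (for α = 0.05, two-sided)
z_β = 0.613 (for power = 0.73)
d = 0.66

n = ((1.960 + 0.613) / 0.66)²
n = (3.898)²
n ≈ 15.19
Round up to the next whole number: n = 16 pairs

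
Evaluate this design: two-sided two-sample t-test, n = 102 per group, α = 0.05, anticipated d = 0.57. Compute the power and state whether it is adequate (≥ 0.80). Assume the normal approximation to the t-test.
Power ≈ 0.98; the study is adequately powered (power ≥ 0.80)

Power calculation (two-sample t-test, normal approximation):
z_β = d · √(n/2) - z_{α/2}
z_β = 0.57 · √(102/2) - 1.960
z_β = 0.57 · 7.141 - 1.960
z_β = 2.111

Power = Φ(z_β) = Φ(2.111) ≈ 0.983

Effect size d = 0.57 is medium by Cohen's convention (0.2/0.5/0.8).

Threshold: power ≥ 0.80 is conventionally adequate.
Power ≈ 0.98 → the study is adequately powered (power ≥ 0.80).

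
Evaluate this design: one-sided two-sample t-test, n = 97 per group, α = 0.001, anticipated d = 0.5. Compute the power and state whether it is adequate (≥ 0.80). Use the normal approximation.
Power ≈ 0.65; the study is underpowered (power < 0.80)

Power calculation (two-sample t-test, normal approximation):
z_β = d · √(n/2) - z_α
z_β = 0.5 · √(97/2) - 3.090
z_β = 0.5 · 6.964 - 3.090
z_β = 0.392

Power = Φ(z_β) = Φ(0.392) ≈ 0.652

Effect size d = 0.5 is medium by Cohen's convention (0.2/0.5/0.8).

Threshold: power ≥ 0.80 is conventionally adequate.
Power ≈ 0.65 → the study is underpowered (power < 0.80).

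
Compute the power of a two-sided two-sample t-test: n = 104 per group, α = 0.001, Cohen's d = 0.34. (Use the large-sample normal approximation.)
Power ≈ 0.20

Power calculation (two-sample t-test, normal approximation):
z_β = d · √(n/2) - z_{α/2}
z_β = 0.34 · √(104/2) - 3.291
z_β = 0.34 · 7.211 - 3.291
z_β = -0.839

Power = Φ(z_β) = Φ(-0.839) ≈ 0.201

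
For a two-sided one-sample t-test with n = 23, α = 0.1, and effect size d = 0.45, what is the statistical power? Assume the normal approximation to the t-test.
Power ≈ 0.70

Power calculation (one-sample t-test, normal approximation):
z_β = d · √n - z_{α/2}
z_β = 0.45 · √23 - 1.645
z_β = 0.45 · 4.796 - 1.645
z_β = 0.513

Power = Φ(z_β) = Φ(0.513) ≈ 0.696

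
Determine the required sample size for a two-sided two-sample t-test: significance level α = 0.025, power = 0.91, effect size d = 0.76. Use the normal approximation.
n = 45 per group

Sample size formula (two-sample t-test, normal approximation):
n = 2 · ((z_{α/2} + z_β) / d)²

z_{α/2} = 2.241 (for α = 0.025, two-sided)
z_β = 1.341 (for power = 0.91)
d = 0.76

n = 2 · ((2.241 + 1.341) / 0.76)²
n = 2 · (4.713)²
n ≈ 44.42
Round up to the next whole number: n = 45 per group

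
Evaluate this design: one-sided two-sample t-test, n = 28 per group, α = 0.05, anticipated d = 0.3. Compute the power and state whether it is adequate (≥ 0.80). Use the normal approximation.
Power ≈ 0.30; the study is underpowered (power < 0.80)

Power calculation (two-sample t-test, normal approximation):
z_β = d · √(n/2) - z_α
z_β = 0.3 · √(28/2) - 1.645
z_β = 0.3 · 3.742 - 1.645
z_β = -0.522

Power = Φ(z_β) = Φ(-0.522) ≈ 0.301

Effect size d = 0.3 is small by Cohen's convention (0.2/0.5/0.8).

Threshold: power ≥ 0.80 is conventionally adequate.
Power ≈ 0.30 → the study is underpowered (power < 0.80).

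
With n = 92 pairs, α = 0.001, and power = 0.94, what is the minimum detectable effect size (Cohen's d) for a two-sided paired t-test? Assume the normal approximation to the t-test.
d ≈ 0.51

Minimum detectable effect (paired t-test, normal approximation):
d = (z_{α/2} + z_β) / √n
d = (3.291 + 1.555) / √92
d = 4.845 / 9.592
d ≈ 0.51

By Cohen's convention (0.2 small / 0.5 medium / 0.8 large): medium effect.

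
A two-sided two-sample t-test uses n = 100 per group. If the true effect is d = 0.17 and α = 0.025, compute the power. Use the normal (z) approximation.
Power ≈ 0.15

Power calculation (two-sample t-test, normal approximation):
z_β = d · √(n/2) - z_{α/2}
z_β = 0.17 · √(100/2) - 2.241
z_β = 0.17 · 7.071 - 2.241
z_β = -1.039

Power = Φ(z_β) = Φ(-1.039) ≈ 0.149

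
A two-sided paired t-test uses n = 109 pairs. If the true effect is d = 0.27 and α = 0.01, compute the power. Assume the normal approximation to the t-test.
Power ≈ 0.60

Power calculation (paired t-test, normal approximation):
z_β = d · √n - z_{α/2}
z_β = 0.27 · √109 - 2.576
z_β = 0.27 · 10.440 - 2.576
z_β = 0.243

Power = Φ(z_β) = Φ(0.243) ≈ 0.596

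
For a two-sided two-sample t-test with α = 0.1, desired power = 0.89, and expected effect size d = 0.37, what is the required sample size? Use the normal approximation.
n = 121 per group

Sample size formula (two-sample t-test, normal approximation):
n = 2 · ((z_{α/2} + z_β) / d)²

z_{α/2} = 1.645 (for α = 0.1, two-sided)
z_β = 1.227 (for power = 0.89)
d = 0.37

n = 2 · ((1.645 + 1.227) / 0.37)²
n = 2 · (7.762)²
n ≈ 120.50
Round up to the next whole number: n = 121 per group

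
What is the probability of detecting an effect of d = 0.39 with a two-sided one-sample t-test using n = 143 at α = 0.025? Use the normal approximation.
Power ≈ 0.99

Power calculation (one-sample t-test, normal approximation):
z_β = d · √n - z_{α/2}
z_β = 0.39 · √143 - 2.241
z_β = 0.39 · 11.958 - 2.241
z_β = 2.422

Power = Φ(z_β) = Φ(2.422) ≈ 0.992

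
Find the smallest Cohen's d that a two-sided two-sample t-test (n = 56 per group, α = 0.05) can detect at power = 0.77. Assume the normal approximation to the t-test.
d ≈ 0.51

Minimum detectable effect (two-sample t-test, normal approximation):
d = (z_{α/2} + z_β) / √(n/2)
d = (1.960 + 0.739) / √(56/2)
d = 2.699 / 5.292
d ≈ 0.51

By Cohen's convention (0.2 small / 0.5 medium / 0.8 large): medium effect.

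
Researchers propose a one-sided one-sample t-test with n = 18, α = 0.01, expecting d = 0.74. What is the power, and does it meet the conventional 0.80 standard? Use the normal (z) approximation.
Power ≈ 0.79; the study is underpowered (power < 0.80)

Power calculation (one-sample t-test, normal approximation):
z_β = d · √n - z_α
z_β = 0.74 · √18 - 2.326
z_β = 0.74 · 4.243 - 2.326
z_β = 0.813

Power = Φ(z_β) = Φ(0.813) ≈ 0.792

Effect size d = 0.74 is medium by Cohen's convention (0.2/0.5/0.8).

Threshold: power ≥ 0.80 is conventionally adequate.
Power ≈ 0.79 → the study is underpowered (power < 0.80).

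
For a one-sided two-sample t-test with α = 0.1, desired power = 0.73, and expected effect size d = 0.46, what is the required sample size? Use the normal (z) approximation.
n = 34 per group

Sample size formula (two-sample t-test, normal approximation):
n = 2 · ((z_α + z_β) / d)²

z_α = 1.282 (for α = 0.1, one-sided)
z_β = 0.613 (for power = 0.73)
d = 0.46

n = 2 · ((1.282 + 0.613) / 0.46)²
n = 2 · (4.120)²
n ≈ 33.95
Round up to the next whole number: n = 34 per group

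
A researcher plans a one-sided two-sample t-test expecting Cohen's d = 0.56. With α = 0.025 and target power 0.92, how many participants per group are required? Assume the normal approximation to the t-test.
n = 73 per group

Sample size formula (two-sample t-test, normal approximation):
n = 2 · ((z_α + z_β) / d)²

z_α = 1.960 (for α = 0.025, one-sided)
z_β = 1.405 (for power = 0.92)
d = 0.56

n = 2 · ((1.960 + 1.405) / 0.56)²
n = 2 · (6.009)²
n ≈ 72.22
Round up to the next whole number: n = 73 per group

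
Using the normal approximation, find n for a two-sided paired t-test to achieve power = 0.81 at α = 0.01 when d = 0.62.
n = 32 pairs

Sample size formula (paired t-test, normal approximation):
n = ((z_{α/2} + z_β) / d)²

z_{α/2} = 2.576 (for α = 0.01, two-sided)
z_β = 0.878 (for power = 0.81)
d = 0.62

n = ((2.576 + 0.878) / 0.62)²
n = (5.571)²
n ≈ 31.04
Round up to the next whole number: n = 32 pairs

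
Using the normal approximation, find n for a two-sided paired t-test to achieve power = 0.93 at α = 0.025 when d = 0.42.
n = 79 pairs

Sample size formula (paired t-test, normal approximation):
n = ((z_{α/2} + z_β) / d)²

z_{α/2} = 2.241 (for α = 0.025, two-sided)
z_β = 1.476 (for power = 0.93)
d = 0.42

n = ((2.241 + 1.476) / 0.42)²
n = (8.850)²
n ≈ 78.32
Round up to the next whole number: n = 79 pairs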